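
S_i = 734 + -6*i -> [734, 728, 722, 716, 710]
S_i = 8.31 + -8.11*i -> [8.31, 0.2, -7.91, -16.02, -24.13]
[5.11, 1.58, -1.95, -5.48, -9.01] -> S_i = 5.11 + -3.53*i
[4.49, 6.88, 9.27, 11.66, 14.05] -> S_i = 4.49 + 2.39*i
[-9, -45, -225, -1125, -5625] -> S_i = -9*5^i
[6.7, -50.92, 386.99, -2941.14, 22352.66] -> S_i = 6.70*(-7.60)^i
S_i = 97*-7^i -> [97, -679, 4753, -33271, 232897]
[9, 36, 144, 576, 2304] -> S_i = 9*4^i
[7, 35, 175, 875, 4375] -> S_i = 7*5^i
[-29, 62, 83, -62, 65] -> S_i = Random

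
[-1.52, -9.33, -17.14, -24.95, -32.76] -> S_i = -1.52 + -7.81*i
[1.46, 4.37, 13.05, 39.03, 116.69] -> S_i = 1.46*2.99^i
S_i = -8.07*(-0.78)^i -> [-8.07, 6.29, -4.91, 3.83, -2.99]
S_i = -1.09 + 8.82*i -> [-1.09, 7.73, 16.55, 25.37, 34.19]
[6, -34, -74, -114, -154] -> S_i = 6 + -40*i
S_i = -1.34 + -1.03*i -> [-1.34, -2.37, -3.4, -4.43, -5.46]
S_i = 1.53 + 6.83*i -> [1.53, 8.36, 15.19, 22.02, 28.85]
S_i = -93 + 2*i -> [-93, -91, -89, -87, -85]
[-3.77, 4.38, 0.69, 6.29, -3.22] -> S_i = Random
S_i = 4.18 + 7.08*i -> [4.18, 11.26, 18.34, 25.42, 32.5]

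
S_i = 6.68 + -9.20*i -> [6.68, -2.52, -11.72, -20.92, -30.12]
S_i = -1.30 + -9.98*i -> [-1.3, -11.28, -21.26, -31.24, -41.22]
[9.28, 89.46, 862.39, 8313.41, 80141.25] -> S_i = 9.28*9.64^i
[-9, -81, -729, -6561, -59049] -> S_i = -9*9^i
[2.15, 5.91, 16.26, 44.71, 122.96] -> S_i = 2.15*2.75^i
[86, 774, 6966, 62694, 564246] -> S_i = 86*9^i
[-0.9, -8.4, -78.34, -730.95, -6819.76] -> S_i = -0.90*9.33^i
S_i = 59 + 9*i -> [59, 68, 77, 86, 95]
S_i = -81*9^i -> [-81, -729, -6561, -59049, -531441]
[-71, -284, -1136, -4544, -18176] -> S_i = -71*4^i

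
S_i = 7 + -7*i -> [7, 0, -7, -14, -21]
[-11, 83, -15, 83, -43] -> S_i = Random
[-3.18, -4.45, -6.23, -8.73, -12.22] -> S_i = -3.18*1.40^i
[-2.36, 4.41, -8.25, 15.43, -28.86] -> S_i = -2.36*(-1.87)^i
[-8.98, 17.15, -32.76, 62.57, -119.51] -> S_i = -8.98*(-1.91)^i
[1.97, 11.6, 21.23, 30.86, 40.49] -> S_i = 1.97 + 9.63*i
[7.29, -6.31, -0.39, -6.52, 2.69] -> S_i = Random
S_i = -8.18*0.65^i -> [-8.18, -5.32, -3.46, -2.25, -1.46]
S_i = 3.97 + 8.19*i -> [3.97, 12.16, 20.35, 28.54, 36.73]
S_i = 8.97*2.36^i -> [8.97, 21.17, 49.96, 117.9, 278.25]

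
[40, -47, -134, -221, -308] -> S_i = 40 + -87*i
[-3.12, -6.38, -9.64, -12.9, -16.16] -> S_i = -3.12 + -3.26*i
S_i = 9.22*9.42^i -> [9.22, 86.85, 818.15, 7706.97, 72599.65]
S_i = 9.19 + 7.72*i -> [9.19, 16.91, 24.63, 32.35, 40.07]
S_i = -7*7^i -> [-7, -49, -343, -2401, -16807]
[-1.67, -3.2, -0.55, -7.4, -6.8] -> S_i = Random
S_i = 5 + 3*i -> [5, 8, 11, 14, 17]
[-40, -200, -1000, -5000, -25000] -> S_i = -40*5^i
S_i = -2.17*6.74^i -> [-2.17, -14.63, -98.58, -664.41, -4478.16]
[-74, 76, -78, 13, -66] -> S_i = Random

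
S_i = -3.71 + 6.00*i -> [-3.71, 2.29, 8.29, 14.29, 20.29]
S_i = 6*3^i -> [6, 18, 54, 162, 486]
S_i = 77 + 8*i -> [77, 85, 93, 101, 109]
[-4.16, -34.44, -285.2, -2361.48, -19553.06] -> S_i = -4.16*8.28^i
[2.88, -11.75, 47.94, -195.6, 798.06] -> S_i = 2.88*(-4.08)^i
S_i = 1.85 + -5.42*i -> [1.85, -3.57, -8.99, -14.41, -19.83]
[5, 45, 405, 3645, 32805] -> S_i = 5*9^i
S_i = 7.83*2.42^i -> [7.83, 18.95, 45.86, 110.97, 268.55]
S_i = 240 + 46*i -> [240, 286, 332, 378, 424]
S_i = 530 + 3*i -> [530, 533, 536, 539, 542]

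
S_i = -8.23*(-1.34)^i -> [-8.23, 11.03, -14.78, 19.8, -26.53]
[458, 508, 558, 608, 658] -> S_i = 458 + 50*i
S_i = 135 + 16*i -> [135, 151, 167, 183, 199]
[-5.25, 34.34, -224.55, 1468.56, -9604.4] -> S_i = -5.25*(-6.54)^i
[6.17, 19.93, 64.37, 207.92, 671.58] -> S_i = 6.17*3.23^i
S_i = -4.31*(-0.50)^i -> [-4.31, 2.15, -1.08, 0.54, -0.27]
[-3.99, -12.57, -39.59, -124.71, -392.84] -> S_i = -3.99*3.15^i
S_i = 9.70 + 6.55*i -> [9.7, 16.25, 22.8, 29.35, 35.9]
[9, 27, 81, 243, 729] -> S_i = 9*3^i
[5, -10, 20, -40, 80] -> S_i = 5*-2^i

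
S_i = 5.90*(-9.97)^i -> [5.9, -58.82, 586.47, -5847.06, 58295.18]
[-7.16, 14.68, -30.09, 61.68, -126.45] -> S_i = -7.16*(-2.05)^i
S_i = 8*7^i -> [8, 56, 392, 2744, 19208]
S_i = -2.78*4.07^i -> [-2.78, -11.31, -46.05, -187.43, -762.82]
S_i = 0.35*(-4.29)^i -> [0.35, -1.5, 6.44, -27.63, 118.55]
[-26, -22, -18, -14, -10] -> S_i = -26 + 4*i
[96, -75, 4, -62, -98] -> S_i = Random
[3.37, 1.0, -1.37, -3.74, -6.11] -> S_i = 3.37 + -2.37*i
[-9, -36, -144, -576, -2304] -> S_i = -9*4^i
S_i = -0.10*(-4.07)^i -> [-0.1, 0.41, -1.66, 6.74, -27.44]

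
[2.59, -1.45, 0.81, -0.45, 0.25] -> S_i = 2.59*(-0.56)^i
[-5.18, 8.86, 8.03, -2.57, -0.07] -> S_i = Random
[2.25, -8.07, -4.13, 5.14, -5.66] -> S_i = Random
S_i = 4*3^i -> [4, 12, 36, 108, 324]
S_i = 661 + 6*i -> [661, 667, 673, 679, 685]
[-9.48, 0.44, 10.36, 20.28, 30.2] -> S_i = -9.48 + 9.92*i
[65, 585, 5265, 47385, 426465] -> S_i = 65*9^i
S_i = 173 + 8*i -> [173, 181, 189, 197, 205]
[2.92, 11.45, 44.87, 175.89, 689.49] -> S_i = 2.92*3.92^i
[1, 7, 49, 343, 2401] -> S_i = 1*7^i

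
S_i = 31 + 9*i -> [31, 40, 49, 58, 67]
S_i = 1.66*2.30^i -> [1.66, 3.82, 8.78, 20.2, 46.45]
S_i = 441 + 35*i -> [441, 476, 511, 546, 581]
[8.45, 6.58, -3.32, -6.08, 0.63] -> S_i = Random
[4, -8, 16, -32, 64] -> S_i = 4*-2^i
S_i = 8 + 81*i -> [8, 89, 170, 251, 332]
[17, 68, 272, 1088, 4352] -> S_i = 17*4^i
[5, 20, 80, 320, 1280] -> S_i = 5*4^i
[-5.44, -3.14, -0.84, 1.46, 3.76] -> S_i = -5.44 + 2.30*i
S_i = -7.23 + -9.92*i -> [-7.23, -17.15, -27.07, -36.99, -46.91]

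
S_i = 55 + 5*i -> [55, 60, 65, 70, 75]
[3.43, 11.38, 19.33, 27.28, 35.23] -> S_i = 3.43 + 7.95*i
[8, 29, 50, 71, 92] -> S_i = 8 + 21*i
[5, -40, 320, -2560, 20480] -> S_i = 5*-8^i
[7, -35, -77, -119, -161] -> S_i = 7 + -42*i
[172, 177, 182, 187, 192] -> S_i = 172 + 5*i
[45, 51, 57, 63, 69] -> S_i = 45 + 6*i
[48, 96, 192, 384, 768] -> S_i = 48*2^i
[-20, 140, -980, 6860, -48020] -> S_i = -20*-7^i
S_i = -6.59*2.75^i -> [-6.59, -18.12, -49.84, -137.05, -376.89]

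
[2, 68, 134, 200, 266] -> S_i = 2 + 66*i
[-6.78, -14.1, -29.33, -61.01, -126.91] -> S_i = -6.78*2.08^i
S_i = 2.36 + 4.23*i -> [2.36, 6.59, 10.82, 15.05, 19.28]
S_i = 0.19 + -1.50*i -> [0.19, -1.31, -2.81, -4.31, -5.81]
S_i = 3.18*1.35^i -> [3.18, 4.29, 5.8, 7.82, 10.56]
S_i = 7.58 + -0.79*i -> [7.58, 6.79, 6.0, 5.21, 4.42]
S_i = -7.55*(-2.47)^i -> [-7.55, 18.65, -46.06, 113.77, -281.02]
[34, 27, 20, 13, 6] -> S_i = 34 + -7*i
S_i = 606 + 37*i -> [606, 643, 680, 717, 754]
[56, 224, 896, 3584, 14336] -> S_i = 56*4^i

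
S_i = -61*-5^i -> [-61, 305, -1525, 7625, -38125]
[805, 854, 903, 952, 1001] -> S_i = 805 + 49*i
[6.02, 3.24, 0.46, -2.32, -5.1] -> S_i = 6.02 + -2.78*i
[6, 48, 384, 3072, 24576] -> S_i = 6*8^i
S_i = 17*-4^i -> [17, -68, 272, -1088, 4352]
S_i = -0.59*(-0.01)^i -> [-0.59, 0.01, -0.0, 0.0, -0.0]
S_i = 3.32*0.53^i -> [3.32, 1.76, 0.93, 0.49, 0.26]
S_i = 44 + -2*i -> [44, 42, 40, 38, 36]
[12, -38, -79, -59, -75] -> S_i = Random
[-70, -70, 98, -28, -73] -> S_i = Random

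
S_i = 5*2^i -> [5, 10, 20, 40, 80]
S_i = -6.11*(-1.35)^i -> [-6.11, 8.25, -11.14, 15.03, -20.29]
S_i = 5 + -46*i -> [5, -41, -87, -133, -179]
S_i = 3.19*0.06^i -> [3.19, 0.19, 0.01, 0.0, 0.0]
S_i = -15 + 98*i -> [-15, 83, 181, 279, 377]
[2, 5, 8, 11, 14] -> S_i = 2 + 3*i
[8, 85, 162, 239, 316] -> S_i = 8 + 77*i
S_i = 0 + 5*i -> [0, 5, 10, 15, 20]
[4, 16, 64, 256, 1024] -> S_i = 4*4^i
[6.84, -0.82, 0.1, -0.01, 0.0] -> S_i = 6.84*(-0.12)^i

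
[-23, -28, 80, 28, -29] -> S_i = Random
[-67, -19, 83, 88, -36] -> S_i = Random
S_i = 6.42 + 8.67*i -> [6.42, 15.09, 23.76, 32.43, 41.1]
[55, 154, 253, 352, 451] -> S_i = 55 + 99*i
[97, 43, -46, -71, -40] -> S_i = Random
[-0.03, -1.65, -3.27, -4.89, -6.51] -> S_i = -0.03 + -1.62*i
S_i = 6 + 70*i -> [6, 76, 146, 216, 286]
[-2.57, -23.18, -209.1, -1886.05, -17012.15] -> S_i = -2.57*9.02^i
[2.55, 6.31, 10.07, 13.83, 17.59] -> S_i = 2.55 + 3.76*i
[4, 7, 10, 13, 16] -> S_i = 4 + 3*i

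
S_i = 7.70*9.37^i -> [7.7, 72.15, 676.04, 6334.46, 59353.88]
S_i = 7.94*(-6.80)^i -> [7.94, -53.99, 367.15, -2496.59, 16976.81]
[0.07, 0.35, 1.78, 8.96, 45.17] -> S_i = 0.07*5.04^i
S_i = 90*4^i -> [90, 360, 1440, 5760, 23040]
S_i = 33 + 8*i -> [33, 41, 49, 57, 65]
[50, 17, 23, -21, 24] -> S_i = Random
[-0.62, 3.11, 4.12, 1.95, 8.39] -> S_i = Random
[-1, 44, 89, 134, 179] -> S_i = -1 + 45*i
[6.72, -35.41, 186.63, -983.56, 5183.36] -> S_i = 6.72*(-5.27)^i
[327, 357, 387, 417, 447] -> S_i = 327 + 30*i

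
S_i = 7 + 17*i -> [7, 24, 41, 58, 75]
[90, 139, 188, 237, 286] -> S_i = 90 + 49*i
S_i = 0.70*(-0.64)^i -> [0.7, -0.45, 0.29, -0.18, 0.12]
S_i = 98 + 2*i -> [98, 100, 102, 104, 106]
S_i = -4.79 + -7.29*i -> [-4.79, -12.08, -19.37, -26.66, -33.95]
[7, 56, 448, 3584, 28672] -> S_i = 7*8^i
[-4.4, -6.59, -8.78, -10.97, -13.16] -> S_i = -4.40 + -2.19*i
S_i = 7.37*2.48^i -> [7.37, 18.28, 45.33, 112.41, 278.79]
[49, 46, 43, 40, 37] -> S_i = 49 + -3*i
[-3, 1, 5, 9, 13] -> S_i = -3 + 4*i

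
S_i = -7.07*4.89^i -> [-7.07, -34.57, -169.06, -826.7, -4042.54]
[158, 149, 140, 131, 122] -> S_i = 158 + -9*i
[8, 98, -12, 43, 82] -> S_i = Random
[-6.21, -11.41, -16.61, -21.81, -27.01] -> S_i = -6.21 + -5.20*i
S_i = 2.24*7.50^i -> [2.24, 16.8, 126.0, 945.0, 7087.5]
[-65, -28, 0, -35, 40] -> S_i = Random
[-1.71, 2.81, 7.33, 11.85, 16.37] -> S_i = -1.71 + 4.52*i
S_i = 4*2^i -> [4, 8, 16, 32, 64]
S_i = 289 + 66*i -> [289, 355, 421, 487, 553]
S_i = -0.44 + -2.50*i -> [-0.44, -2.94, -5.44, -7.94, -10.44]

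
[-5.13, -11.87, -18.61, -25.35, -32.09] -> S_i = -5.13 + -6.74*i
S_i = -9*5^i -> [-9, -45, -225, -1125, -5625]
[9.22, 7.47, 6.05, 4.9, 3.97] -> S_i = 9.22*0.81^i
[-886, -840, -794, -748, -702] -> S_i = -886 + 46*i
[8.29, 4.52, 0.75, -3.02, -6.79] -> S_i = 8.29 + -3.77*i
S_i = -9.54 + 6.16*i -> [-9.54, -3.38, 2.78, 8.94, 15.1]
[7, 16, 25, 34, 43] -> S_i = 7 + 9*i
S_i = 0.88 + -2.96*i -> [0.88, -2.08, -5.04, -8.0, -10.96]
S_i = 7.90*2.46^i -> [7.9, 19.43, 47.81, 117.61, 289.31]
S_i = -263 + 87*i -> [-263, -176, -89, -2, 85]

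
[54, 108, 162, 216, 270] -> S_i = 54 + 54*i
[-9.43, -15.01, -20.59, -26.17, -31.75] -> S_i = -9.43 + -5.58*i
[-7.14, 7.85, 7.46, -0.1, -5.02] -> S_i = Random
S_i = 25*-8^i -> [25, -200, 1600, -12800, 102400]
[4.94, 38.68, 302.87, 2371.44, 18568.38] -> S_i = 4.94*7.83^i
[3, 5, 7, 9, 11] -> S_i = 3 + 2*i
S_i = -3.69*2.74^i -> [-3.69, -10.11, -27.7, -75.91, -207.98]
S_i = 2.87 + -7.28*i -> [2.87, -4.41, -11.69, -18.97, -26.25]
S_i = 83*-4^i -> [83, -332, 1328, -5312, 21248]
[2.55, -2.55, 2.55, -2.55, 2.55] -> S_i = 2.55*(-1.00)^i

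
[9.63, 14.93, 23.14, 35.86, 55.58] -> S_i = 9.63*1.55^i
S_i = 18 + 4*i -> [18, 22, 26, 30, 34]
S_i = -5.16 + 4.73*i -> [-5.16, -0.43, 4.3, 9.03, 13.76]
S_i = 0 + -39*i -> [0, -39, -78, -117, -156]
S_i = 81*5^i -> [81, 405, 2025, 10125, 50625]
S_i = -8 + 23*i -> [-8, 15, 38, 61, 84]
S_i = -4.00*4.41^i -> [-4.0, -17.64, -77.79, -343.06, -1512.91]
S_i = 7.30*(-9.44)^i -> [7.3, -68.91, 650.53, -6141.0, 57971.01]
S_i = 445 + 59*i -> [445, 504, 563, 622, 681]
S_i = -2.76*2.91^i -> [-2.76, -8.03, -23.37, -68.01, -197.92]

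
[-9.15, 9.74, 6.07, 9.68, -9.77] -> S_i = Random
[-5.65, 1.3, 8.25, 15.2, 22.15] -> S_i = -5.65 + 6.95*i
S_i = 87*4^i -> [87, 348, 1392, 5568, 22272]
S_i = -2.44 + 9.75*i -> [-2.44, 7.31, 17.06, 26.81, 36.56]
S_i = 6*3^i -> [6, 18, 54, 162, 486]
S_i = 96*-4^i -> [96, -384, 1536, -6144, 24576]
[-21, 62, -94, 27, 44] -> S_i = Random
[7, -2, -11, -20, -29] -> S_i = 7 + -9*i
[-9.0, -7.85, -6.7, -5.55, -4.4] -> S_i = -9.00 + 1.15*i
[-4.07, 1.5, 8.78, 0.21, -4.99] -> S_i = Random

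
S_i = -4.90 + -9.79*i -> [-4.9, -14.69, -24.48, -34.27, -44.06]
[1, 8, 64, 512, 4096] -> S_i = 1*8^i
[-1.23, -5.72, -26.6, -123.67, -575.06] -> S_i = -1.23*4.65^i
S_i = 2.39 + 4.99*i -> [2.39, 7.38, 12.37, 17.36, 22.35]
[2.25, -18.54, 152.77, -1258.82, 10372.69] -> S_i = 2.25*(-8.24)^i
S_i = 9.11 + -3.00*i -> [9.11, 6.11, 3.11, 0.11, -2.89]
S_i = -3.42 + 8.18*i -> [-3.42, 4.76, 12.94, 21.12, 29.3]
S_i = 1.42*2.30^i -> [1.42, 3.27, 7.51, 17.28, 39.74]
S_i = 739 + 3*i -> [739, 742, 745, 748, 751]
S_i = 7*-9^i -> [7, -63, 567, -5103, 45927]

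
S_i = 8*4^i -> [8, 32, 128, 512, 2048]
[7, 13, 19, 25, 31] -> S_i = 7 + 6*i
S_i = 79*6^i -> [79, 474, 2844, 17064, 102384]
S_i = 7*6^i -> [7, 42, 252, 1512, 9072]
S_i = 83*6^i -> [83, 498, 2988, 17928, 107568]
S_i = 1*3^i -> [1, 3, 9, 27, 81]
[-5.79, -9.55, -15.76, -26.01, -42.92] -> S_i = -5.79*1.65^i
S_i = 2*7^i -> [2, 14, 98, 686, 4802]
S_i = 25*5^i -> [25, 125, 625, 3125, 15625]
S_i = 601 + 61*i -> [601, 662, 723, 784, 845]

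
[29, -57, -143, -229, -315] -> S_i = 29 + -86*i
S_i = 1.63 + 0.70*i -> [1.63, 2.33, 3.03, 3.73, 4.43]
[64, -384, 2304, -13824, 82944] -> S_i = 64*-6^i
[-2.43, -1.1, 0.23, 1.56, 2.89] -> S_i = -2.43 + 1.33*i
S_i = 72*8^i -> [72, 576, 4608, 36864, 294912]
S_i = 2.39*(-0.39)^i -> [2.39, -0.93, 0.36, -0.14, 0.06]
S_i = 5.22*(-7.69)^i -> [5.22, -40.14, 308.69, -2373.83, 18254.75]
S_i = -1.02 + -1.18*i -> [-1.02, -2.2, -3.38, -4.56, -5.74]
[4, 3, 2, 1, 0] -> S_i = 4 + -1*i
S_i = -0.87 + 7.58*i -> [-0.87, 6.71, 14.29, 21.87, 29.45]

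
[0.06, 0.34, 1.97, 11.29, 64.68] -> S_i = 0.06*5.73^i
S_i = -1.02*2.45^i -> [-1.02, -2.5, -6.12, -15.0, -36.75]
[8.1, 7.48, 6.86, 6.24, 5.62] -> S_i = 8.10 + -0.62*i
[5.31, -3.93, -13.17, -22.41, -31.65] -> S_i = 5.31 + -9.24*i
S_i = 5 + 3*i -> [5, 8, 11, 14, 17]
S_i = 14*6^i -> [14, 84, 504, 3024, 18144]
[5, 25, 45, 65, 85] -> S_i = 5 + 20*i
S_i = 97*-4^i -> [97, -388, 1552, -6208, 24832]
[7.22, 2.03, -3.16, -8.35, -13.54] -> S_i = 7.22 + -5.19*i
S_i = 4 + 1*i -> [4, 5, 6, 7, 8]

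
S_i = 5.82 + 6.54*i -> [5.82, 12.36, 18.9, 25.44, 31.98]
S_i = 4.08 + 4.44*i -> [4.08, 8.52, 12.96, 17.4, 21.84]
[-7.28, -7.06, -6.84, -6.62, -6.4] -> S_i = -7.28 + 0.22*i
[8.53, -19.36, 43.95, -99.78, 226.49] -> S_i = 8.53*(-2.27)^i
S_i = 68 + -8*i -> [68, 60, 52, 44, 36]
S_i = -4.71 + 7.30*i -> [-4.71, 2.59, 9.89, 17.19, 24.49]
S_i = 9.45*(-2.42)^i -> [9.45, -22.87, 55.34, -133.93, 324.11]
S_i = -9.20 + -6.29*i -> [-9.2, -15.49, -21.78, -28.07, -34.36]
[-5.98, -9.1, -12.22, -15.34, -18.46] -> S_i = -5.98 + -3.12*i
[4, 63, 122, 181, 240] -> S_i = 4 + 59*i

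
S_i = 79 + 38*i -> [79, 117, 155, 193, 231]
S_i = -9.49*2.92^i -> [-9.49, -27.71, -80.92, -236.27, -689.92]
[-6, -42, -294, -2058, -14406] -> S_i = -6*7^i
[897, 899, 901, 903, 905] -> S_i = 897 + 2*i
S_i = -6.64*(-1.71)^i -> [-6.64, 11.35, -19.42, 33.2, -56.77]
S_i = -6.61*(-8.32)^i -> [-6.61, 55.0, -457.56, 3806.9, -31673.41]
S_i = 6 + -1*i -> [6, 5, 4, 3, 2]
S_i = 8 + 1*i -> [8, 9, 10, 11, 12]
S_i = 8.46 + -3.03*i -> [8.46, 5.43, 2.4, -0.63, -3.66]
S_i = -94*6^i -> [-94, -564, -3384, -20304, -121824]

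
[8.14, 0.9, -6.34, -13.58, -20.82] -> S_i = 8.14 + -7.24*i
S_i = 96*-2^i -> [96, -192, 384, -768, 1536]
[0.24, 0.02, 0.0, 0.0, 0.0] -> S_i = 0.24*0.07^i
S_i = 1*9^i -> [1, 9, 81, 729, 6561]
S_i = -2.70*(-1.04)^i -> [-2.7, 2.81, -2.92, 3.04, -3.16]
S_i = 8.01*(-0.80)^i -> [8.01, -6.41, 5.13, -4.1, 3.28]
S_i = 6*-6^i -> [6, -36, 216, -1296, 7776]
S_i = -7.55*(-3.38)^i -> [-7.55, 25.52, -86.25, 291.54, -985.4]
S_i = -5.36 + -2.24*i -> [-5.36, -7.6, -9.84, -12.08, -14.32]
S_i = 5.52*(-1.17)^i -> [5.52, -6.46, 7.56, -8.84, 10.34]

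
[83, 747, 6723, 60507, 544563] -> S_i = 83*9^i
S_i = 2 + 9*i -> [2, 11, 20, 29, 38]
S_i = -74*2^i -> [-74, -148, -296, -592, -1184]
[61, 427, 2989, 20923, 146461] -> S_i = 61*7^i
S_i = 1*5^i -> [1, 5, 25, 125, 625]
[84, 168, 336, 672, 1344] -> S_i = 84*2^i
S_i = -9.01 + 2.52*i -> [-9.01, -6.49, -3.97, -1.45, 1.07]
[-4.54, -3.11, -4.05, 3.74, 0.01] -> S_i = Random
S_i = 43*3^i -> [43, 129, 387, 1161, 3483]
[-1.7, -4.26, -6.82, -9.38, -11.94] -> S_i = -1.70 + -2.56*i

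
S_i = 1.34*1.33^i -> [1.34, 1.78, 2.37, 3.15, 4.19]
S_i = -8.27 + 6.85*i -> [-8.27, -1.42, 5.43, 12.28, 19.13]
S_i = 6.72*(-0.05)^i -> [6.72, -0.34, 0.02, -0.0, 0.0]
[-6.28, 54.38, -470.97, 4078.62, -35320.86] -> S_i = -6.28*(-8.66)^i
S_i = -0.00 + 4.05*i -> [0.0, 4.05, 8.1, 12.15, 16.2]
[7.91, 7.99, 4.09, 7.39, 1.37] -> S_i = Random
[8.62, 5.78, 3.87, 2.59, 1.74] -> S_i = 8.62*0.67^i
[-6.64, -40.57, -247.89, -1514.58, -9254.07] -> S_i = -6.64*6.11^i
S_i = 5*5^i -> [5, 25, 125, 625, 3125]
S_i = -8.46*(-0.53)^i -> [-8.46, 4.48, -2.38, 1.26, -0.67]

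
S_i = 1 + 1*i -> [1, 2, 3, 4, 5]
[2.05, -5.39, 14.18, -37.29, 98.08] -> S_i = 2.05*(-2.63)^i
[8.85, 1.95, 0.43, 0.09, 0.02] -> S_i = 8.85*0.22^i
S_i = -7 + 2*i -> [-7, -5, -3, -1, 1]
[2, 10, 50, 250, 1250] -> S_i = 2*5^i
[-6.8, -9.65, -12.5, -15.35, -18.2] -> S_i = -6.80 + -2.85*i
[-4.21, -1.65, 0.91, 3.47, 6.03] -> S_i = -4.21 + 2.56*i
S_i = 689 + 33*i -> [689, 722, 755, 788, 821]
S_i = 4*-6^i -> [4, -24, 144, -864, 5184]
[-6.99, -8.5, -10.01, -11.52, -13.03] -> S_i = -6.99 + -1.51*i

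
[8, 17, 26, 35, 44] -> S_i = 8 + 9*i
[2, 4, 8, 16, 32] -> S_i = 2*2^i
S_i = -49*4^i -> [-49, -196, -784, -3136, -12544]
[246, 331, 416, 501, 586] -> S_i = 246 + 85*i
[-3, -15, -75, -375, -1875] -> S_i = -3*5^i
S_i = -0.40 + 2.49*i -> [-0.4, 2.09, 4.58, 7.07, 9.56]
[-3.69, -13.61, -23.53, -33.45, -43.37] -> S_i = -3.69 + -9.92*i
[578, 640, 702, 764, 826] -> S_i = 578 + 62*i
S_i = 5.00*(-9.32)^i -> [5.0, -46.6, 434.31, -4047.79, 37725.38]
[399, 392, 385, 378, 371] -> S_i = 399 + -7*i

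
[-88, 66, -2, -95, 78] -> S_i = Random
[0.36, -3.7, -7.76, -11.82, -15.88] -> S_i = 0.36 + -4.06*i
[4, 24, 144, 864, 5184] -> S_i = 4*6^i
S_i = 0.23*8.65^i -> [0.23, 1.99, 17.21, 148.86, 1287.63]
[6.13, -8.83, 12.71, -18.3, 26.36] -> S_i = 6.13*(-1.44)^i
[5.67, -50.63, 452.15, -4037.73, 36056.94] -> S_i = 5.67*(-8.93)^i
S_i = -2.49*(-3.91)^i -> [-2.49, 9.74, -38.07, 148.84, -581.98]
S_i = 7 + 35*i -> [7, 42, 77, 112, 147]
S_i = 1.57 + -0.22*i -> [1.57, 1.35, 1.13, 0.91, 0.69]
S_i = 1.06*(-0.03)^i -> [1.06, -0.03, 0.0, -0.0, 0.0]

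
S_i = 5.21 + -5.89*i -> [5.21, -0.68, -6.57, -12.46, -18.35]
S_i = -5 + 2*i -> [-5, -3, -1, 1, 3]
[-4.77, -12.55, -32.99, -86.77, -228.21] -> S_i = -4.77*2.63^i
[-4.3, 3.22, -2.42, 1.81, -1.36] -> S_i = -4.30*(-0.75)^i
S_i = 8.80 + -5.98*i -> [8.8, 2.82, -3.16, -9.14, -15.12]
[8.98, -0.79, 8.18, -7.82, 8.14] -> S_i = Random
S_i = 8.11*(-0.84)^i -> [8.11, -6.81, 5.72, -4.81, 4.04]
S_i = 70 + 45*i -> [70, 115, 160, 205, 250]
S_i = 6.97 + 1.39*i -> [6.97, 8.36, 9.75, 11.14, 12.53]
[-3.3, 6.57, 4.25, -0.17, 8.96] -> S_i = Random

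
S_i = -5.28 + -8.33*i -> [-5.28, -13.61, -21.94, -30.27, -38.6]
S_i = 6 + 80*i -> [6, 86, 166, 246, 326]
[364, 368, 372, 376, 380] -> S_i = 364 + 4*i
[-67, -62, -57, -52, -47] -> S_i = -67 + 5*i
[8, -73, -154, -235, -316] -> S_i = 8 + -81*i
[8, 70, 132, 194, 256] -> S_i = 8 + 62*i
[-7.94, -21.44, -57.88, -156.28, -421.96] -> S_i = -7.94*2.70^i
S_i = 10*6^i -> [10, 60, 360, 2160, 12960]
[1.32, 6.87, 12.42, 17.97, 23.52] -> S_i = 1.32 + 5.55*i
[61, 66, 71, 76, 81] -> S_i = 61 + 5*i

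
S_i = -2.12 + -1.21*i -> [-2.12, -3.33, -4.54, -5.75, -6.96]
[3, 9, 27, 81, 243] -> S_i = 3*3^i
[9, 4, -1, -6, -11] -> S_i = 9 + -5*i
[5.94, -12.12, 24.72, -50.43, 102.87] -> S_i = 5.94*(-2.04)^i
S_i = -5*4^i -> [-5, -20, -80, -320, -1280]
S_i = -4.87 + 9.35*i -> [-4.87, 4.48, 13.83, 23.18, 32.53]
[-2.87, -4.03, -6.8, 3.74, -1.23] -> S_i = Random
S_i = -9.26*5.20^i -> [-9.26, -48.15, -250.39, -1302.03, -6770.56]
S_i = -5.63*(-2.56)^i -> [-5.63, 14.41, -36.9, 94.46, -241.81]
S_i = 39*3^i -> [39, 117, 351, 1053, 3159]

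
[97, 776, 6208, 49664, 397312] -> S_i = 97*8^i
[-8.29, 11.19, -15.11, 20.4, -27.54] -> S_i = -8.29*(-1.35)^i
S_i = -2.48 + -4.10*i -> [-2.48, -6.58, -10.68, -14.78, -18.88]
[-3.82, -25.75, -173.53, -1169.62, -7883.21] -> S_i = -3.82*6.74^i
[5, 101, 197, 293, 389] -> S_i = 5 + 96*i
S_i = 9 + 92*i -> [9, 101, 193, 285, 377]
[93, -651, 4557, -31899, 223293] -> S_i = 93*-7^i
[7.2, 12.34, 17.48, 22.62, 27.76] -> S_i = 7.20 + 5.14*i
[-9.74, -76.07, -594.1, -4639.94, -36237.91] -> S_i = -9.74*7.81^i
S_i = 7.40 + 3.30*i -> [7.4, 10.7, 14.0, 17.3, 20.6]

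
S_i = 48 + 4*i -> [48, 52, 56, 60, 64]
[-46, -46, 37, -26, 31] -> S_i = Random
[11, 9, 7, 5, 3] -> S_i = 11 + -2*i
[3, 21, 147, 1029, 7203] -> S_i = 3*7^i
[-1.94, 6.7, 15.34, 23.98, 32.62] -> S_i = -1.94 + 8.64*i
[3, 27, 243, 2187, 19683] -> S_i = 3*9^i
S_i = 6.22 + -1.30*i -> [6.22, 4.92, 3.62, 2.32, 1.02]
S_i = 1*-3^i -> [1, -3, 9, -27, 81]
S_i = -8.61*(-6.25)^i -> [-8.61, 53.81, -336.33, 2102.05, -13137.82]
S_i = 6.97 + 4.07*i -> [6.97, 11.04, 15.11, 19.18, 23.25]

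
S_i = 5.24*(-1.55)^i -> [5.24, -8.12, 12.59, -19.51, 30.25]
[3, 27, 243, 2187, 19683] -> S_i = 3*9^i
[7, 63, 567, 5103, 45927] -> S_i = 7*9^i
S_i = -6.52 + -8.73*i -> [-6.52, -15.25, -23.98, -32.71, -41.44]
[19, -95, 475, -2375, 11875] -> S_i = 19*-5^i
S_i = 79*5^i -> [79, 395, 1975, 9875, 49375]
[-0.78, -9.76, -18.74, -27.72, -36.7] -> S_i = -0.78 + -8.98*i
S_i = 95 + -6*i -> [95, 89, 83, 77, 71]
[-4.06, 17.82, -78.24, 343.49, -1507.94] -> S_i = -4.06*(-4.39)^i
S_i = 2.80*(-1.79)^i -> [2.8, -5.01, 8.97, -16.06, 28.75]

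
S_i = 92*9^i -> [92, 828, 7452, 67068, 603612]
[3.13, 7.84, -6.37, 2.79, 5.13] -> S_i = Random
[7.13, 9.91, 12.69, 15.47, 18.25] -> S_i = 7.13 + 2.78*i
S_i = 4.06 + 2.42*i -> [4.06, 6.48, 8.9, 11.32, 13.74]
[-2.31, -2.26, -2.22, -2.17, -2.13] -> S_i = -2.31*0.98^i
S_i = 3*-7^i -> [3, -21, 147, -1029, 7203]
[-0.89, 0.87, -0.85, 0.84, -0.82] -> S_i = -0.89*(-0.98)^i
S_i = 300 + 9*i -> [300, 309, 318, 327, 336]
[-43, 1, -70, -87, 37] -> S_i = Random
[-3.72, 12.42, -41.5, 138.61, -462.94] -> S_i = -3.72*(-3.34)^i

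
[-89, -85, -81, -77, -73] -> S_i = -89 + 4*i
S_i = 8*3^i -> [8, 24, 72, 216, 648]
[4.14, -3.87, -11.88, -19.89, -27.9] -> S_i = 4.14 + -8.01*i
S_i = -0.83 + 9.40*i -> [-0.83, 8.57, 17.97, 27.37, 36.77]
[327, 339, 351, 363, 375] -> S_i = 327 + 12*i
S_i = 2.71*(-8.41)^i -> [2.71, -22.79, 191.67, -1611.97, 13556.68]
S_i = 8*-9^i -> [8, -72, 648, -5832, 52488]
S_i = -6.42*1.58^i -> [-6.42, -10.14, -16.03, -25.32, -40.01]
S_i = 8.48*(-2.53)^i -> [8.48, -21.45, 54.28, -137.33, 347.44]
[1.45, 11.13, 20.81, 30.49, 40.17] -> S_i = 1.45 + 9.68*i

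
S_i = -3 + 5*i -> [-3, 2, 7, 12, 17]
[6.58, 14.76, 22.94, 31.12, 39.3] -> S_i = 6.58 + 8.18*i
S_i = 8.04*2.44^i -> [8.04, 19.62, 47.87, 116.8, 284.98]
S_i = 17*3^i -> [17, 51, 153, 459, 1377]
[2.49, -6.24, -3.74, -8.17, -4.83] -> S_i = Random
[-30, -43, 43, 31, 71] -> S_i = Random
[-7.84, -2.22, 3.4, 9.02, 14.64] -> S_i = -7.84 + 5.62*i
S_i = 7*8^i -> [7, 56, 448, 3584, 28672]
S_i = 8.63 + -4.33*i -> [8.63, 4.3, -0.03, -4.36, -8.69]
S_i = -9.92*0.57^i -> [-9.92, -5.65, -3.22, -1.84, -1.05]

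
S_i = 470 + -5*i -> [470, 465, 460, 455, 450]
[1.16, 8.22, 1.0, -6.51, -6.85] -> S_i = Random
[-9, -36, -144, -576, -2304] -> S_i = -9*4^i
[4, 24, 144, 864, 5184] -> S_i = 4*6^i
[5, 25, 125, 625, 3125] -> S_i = 5*5^i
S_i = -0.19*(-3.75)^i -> [-0.19, 0.71, -2.67, 10.02, -37.57]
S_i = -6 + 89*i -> [-6, 83, 172, 261, 350]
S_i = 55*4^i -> [55, 220, 880, 3520, 14080]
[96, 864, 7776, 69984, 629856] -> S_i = 96*9^i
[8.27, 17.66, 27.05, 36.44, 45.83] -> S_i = 8.27 + 9.39*i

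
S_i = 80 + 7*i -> [80, 87, 94, 101, 108]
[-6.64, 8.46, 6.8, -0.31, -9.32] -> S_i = Random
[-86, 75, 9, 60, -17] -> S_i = Random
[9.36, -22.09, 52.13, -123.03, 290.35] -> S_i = 9.36*(-2.36)^i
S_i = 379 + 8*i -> [379, 387, 395, 403, 411]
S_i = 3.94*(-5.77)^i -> [3.94, -22.73, 131.17, -756.87, 4367.16]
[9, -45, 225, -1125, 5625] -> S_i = 9*-5^i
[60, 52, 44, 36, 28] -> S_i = 60 + -8*i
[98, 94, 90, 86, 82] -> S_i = 98 + -4*i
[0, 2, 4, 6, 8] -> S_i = 0 + 2*i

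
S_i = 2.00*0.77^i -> [2.0, 1.54, 1.19, 0.91, 0.7]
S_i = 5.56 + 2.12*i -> [5.56, 7.68, 9.8, 11.92, 14.04]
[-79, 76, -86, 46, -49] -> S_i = Random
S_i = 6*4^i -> [6, 24, 96, 384, 1536]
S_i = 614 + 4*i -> [614, 618, 622, 626, 630]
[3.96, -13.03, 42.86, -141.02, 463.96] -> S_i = 3.96*(-3.29)^i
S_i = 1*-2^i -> [1, -2, 4, -8, 16]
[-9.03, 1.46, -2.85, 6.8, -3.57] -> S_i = Random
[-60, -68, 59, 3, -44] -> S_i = Random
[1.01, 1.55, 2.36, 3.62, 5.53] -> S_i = 1.01*1.53^i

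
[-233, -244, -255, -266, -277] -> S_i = -233 + -11*i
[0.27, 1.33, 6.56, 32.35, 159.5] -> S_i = 0.27*4.93^i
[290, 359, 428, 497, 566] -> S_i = 290 + 69*i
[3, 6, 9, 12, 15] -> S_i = 3 + 3*i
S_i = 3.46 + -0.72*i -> [3.46, 2.74, 2.02, 1.3, 0.58]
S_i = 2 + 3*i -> [2, 5, 8, 11, 14]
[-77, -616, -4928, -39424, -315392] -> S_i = -77*8^i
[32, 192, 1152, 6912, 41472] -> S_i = 32*6^i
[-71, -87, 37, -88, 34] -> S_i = Random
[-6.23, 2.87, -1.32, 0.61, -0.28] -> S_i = -6.23*(-0.46)^i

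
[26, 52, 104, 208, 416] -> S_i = 26*2^i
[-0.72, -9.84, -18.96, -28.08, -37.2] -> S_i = -0.72 + -9.12*i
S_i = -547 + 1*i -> [-547, -546, -545, -544, -543]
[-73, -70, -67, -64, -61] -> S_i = -73 + 3*i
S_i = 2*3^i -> [2, 6, 18, 54, 162]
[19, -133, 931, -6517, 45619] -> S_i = 19*-7^i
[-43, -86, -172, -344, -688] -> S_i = -43*2^i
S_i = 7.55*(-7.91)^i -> [7.55, -59.72, 472.39, -3736.6, 29556.49]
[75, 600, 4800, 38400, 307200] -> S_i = 75*8^i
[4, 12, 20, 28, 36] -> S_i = 4 + 8*i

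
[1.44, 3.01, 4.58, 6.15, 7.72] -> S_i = 1.44 + 1.57*i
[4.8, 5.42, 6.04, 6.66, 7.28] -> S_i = 4.80 + 0.62*i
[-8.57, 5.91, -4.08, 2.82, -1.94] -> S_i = -8.57*(-0.69)^i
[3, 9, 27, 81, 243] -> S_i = 3*3^i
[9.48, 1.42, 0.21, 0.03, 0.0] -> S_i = 9.48*0.15^i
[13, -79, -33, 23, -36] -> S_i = Random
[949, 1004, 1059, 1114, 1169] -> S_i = 949 + 55*i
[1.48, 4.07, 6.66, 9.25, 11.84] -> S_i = 1.48 + 2.59*i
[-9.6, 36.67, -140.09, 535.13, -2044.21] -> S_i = -9.60*(-3.82)^i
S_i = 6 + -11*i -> [6, -5, -16, -27, -38]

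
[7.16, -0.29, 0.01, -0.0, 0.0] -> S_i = 7.16*(-0.04)^i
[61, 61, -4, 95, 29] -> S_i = Random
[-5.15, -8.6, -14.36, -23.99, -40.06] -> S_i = -5.15*1.67^i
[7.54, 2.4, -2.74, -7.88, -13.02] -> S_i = 7.54 + -5.14*i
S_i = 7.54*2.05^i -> [7.54, 15.46, 31.69, 64.96, 133.16]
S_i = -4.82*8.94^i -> [-4.82, -43.09, -385.23, -3443.97, -30789.11]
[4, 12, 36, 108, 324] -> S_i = 4*3^i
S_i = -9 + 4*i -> [-9, -5, -1, 3, 7]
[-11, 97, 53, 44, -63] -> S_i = Random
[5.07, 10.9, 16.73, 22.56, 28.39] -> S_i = 5.07 + 5.83*i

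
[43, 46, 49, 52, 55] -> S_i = 43 + 3*i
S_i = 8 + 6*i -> [8, 14, 20, 26, 32]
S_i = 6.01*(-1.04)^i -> [6.01, -6.25, 6.5, -6.76, 7.03]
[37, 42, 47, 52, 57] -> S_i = 37 + 5*i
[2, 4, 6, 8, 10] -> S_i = 2 + 2*i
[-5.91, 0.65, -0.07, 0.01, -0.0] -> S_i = -5.91*(-0.11)^i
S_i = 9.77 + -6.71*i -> [9.77, 3.06, -3.65, -10.36, -17.07]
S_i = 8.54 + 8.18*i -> [8.54, 16.72, 24.9, 33.08, 41.26]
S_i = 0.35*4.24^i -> [0.35, 1.48, 6.29, 26.68, 113.12]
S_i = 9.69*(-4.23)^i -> [9.69, -40.99, 173.38, -733.41, 3102.31]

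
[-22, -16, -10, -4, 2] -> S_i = -22 + 6*i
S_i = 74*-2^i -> [74, -148, 296, -592, 1184]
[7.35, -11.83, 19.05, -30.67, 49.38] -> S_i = 7.35*(-1.61)^i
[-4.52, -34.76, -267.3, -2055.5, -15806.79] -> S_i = -4.52*7.69^i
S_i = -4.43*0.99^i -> [-4.43, -4.39, -4.34, -4.3, -4.26]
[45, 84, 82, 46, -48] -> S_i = Random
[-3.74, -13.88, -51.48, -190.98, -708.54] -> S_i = -3.74*3.71^i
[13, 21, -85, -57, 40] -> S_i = Random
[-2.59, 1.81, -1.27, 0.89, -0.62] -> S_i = -2.59*(-0.70)^i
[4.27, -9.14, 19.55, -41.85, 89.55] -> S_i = 4.27*(-2.14)^i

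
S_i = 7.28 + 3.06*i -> [7.28, 10.34, 13.4, 16.46, 19.52]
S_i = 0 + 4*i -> [0, 4, 8, 12, 16]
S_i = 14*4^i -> [14, 56, 224, 896, 3584]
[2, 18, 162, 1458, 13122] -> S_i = 2*9^i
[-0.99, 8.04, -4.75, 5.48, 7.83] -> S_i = Random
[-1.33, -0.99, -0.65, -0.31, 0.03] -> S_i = -1.33 + 0.34*i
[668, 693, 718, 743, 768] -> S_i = 668 + 25*i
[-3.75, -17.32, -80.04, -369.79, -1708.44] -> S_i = -3.75*4.62^i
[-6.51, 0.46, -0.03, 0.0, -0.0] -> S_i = -6.51*(-0.07)^i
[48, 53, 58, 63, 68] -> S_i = 48 + 5*i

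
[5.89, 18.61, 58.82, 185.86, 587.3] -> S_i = 5.89*3.16^i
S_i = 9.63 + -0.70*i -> [9.63, 8.93, 8.23, 7.53, 6.83]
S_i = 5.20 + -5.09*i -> [5.2, 0.11, -4.98, -10.07, -15.16]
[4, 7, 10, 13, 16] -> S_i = 4 + 3*i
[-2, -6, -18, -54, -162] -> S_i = -2*3^i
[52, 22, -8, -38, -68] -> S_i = 52 + -30*i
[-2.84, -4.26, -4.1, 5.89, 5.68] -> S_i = Random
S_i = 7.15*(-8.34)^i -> [7.15, -59.63, 497.32, -4147.67, 34591.57]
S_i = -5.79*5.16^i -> [-5.79, -29.88, -154.16, -795.48, -4104.66]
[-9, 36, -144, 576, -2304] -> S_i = -9*-4^i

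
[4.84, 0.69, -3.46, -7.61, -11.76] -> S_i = 4.84 + -4.15*i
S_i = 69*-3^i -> [69, -207, 621, -1863, 5589]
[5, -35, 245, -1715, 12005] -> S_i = 5*-7^i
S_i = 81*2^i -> [81, 162, 324, 648, 1296]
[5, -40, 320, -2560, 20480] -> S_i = 5*-8^i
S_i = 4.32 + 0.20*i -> [4.32, 4.52, 4.72, 4.92, 5.12]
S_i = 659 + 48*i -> [659, 707, 755, 803, 851]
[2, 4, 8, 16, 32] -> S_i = 2*2^i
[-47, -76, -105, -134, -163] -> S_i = -47 + -29*i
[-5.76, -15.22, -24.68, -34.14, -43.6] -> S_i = -5.76 + -9.46*i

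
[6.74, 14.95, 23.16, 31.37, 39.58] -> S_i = 6.74 + 8.21*i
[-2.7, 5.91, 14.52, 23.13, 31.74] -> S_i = -2.70 + 8.61*i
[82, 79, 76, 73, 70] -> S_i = 82 + -3*i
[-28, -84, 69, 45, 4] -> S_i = Random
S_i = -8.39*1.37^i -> [-8.39, -11.49, -15.75, -21.57, -29.56]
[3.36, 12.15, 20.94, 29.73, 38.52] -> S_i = 3.36 + 8.79*i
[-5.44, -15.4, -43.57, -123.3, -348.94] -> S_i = -5.44*2.83^i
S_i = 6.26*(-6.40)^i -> [6.26, -40.06, 256.41, -1641.02, 10502.54]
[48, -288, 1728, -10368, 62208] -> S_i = 48*-6^i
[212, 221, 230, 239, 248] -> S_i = 212 + 9*i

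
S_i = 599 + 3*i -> [599, 602, 605, 608, 611]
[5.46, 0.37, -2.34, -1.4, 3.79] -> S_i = Random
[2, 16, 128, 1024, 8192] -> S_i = 2*8^i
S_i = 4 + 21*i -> [4, 25, 46, 67, 88]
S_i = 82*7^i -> [82, 574, 4018, 28126, 196882]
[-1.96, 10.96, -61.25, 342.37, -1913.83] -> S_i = -1.96*(-5.59)^i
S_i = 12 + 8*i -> [12, 20, 28, 36, 44]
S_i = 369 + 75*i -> [369, 444, 519, 594, 669]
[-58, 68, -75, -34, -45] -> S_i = Random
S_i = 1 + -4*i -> [1, -3, -7, -11, -15]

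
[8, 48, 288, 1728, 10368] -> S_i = 8*6^i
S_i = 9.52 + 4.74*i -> [9.52, 14.26, 19.0, 23.74, 28.48]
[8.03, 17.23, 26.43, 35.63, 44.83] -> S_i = 8.03 + 9.20*i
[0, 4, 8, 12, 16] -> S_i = 0 + 4*i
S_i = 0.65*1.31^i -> [0.65, 0.85, 1.12, 1.46, 1.91]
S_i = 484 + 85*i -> [484, 569, 654, 739, 824]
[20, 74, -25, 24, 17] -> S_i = Random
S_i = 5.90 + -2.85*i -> [5.9, 3.05, 0.2, -2.65, -5.5]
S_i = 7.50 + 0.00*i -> [7.5, 7.5, 7.5, 7.5, 7.5]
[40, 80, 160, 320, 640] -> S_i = 40*2^i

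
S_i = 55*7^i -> [55, 385, 2695, 18865, 132055]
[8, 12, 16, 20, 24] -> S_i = 8 + 4*i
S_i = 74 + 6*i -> [74, 80, 86, 92, 98]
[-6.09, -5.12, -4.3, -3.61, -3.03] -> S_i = -6.09*0.84^i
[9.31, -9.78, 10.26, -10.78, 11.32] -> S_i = 9.31*(-1.05)^i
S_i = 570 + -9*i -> [570, 561, 552, 543, 534]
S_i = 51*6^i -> [51, 306, 1836, 11016, 66096]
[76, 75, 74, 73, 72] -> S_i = 76 + -1*i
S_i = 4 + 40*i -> [4, 44, 84, 124, 164]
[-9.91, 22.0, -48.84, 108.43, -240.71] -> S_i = -9.91*(-2.22)^i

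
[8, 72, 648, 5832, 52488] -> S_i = 8*9^i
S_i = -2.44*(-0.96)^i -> [-2.44, 2.34, -2.25, 2.16, -2.07]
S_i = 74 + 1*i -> [74, 75, 76, 77, 78]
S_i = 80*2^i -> [80, 160, 320, 640, 1280]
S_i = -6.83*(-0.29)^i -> [-6.83, 1.98, -0.57, 0.17, -0.05]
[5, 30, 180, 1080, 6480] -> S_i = 5*6^i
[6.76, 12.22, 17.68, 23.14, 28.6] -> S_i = 6.76 + 5.46*i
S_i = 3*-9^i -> [3, -27, 243, -2187, 19683]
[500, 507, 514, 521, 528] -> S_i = 500 + 7*i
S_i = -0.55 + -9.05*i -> [-0.55, -9.6, -18.65, -27.7, -36.75]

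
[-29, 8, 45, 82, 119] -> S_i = -29 + 37*i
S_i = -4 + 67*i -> [-4, 63, 130, 197, 264]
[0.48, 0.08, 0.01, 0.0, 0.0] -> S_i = 0.48*0.17^i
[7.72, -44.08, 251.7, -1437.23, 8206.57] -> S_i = 7.72*(-5.71)^i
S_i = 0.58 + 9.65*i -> [0.58, 10.23, 19.88, 29.53, 39.18]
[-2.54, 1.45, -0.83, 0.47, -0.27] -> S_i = -2.54*(-0.57)^i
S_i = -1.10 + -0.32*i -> [-1.1, -1.42, -1.74, -2.06, -2.38]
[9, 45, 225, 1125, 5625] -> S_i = 9*5^i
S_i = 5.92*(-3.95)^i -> [5.92, -23.38, 92.37, -364.85, 1441.15]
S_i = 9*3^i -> [9, 27, 81, 243, 729]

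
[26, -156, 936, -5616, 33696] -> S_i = 26*-6^i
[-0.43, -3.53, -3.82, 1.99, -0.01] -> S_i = Random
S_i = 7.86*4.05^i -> [7.86, 31.83, 128.92, 522.14, 2114.67]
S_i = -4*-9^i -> [-4, 36, -324, 2916, -26244]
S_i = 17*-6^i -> [17, -102, 612, -3672, 22032]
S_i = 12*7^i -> [12, 84, 588, 4116, 28812]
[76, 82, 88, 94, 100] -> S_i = 76 + 6*i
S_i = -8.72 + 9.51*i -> [-8.72, 0.79, 10.3, 19.81, 29.32]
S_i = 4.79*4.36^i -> [4.79, 20.88, 91.06, 397.0, 1730.94]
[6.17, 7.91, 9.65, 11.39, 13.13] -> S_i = 6.17 + 1.74*i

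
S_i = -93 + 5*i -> [-93, -88, -83, -78, -73]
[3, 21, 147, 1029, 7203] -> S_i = 3*7^i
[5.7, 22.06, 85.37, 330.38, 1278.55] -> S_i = 5.70*3.87^i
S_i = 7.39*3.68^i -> [7.39, 27.2, 100.08, 368.29, 1355.3]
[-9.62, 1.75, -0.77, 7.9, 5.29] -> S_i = Random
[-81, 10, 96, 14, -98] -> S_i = Random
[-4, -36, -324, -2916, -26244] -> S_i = -4*9^i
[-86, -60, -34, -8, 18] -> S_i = -86 + 26*i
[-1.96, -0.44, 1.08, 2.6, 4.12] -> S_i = -1.96 + 1.52*i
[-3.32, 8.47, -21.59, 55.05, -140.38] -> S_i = -3.32*(-2.55)^i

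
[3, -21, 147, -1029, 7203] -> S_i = 3*-7^i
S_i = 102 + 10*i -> [102, 112, 122, 132, 142]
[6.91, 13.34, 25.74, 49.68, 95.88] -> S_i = 6.91*1.93^i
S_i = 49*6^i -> [49, 294, 1764, 10584, 63504]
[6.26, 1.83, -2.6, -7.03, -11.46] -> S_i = 6.26 + -4.43*i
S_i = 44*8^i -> [44, 352, 2816, 22528, 180224]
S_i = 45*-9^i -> [45, -405, 3645, -32805, 295245]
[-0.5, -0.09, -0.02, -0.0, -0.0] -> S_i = -0.50*0.18^i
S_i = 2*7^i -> [2, 14, 98, 686, 4802]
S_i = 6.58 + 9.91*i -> [6.58, 16.49, 26.4, 36.31, 46.22]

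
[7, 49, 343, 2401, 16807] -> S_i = 7*7^i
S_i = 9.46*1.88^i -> [9.46, 17.78, 33.44, 62.86, 118.17]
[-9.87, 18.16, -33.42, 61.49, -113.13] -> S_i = -9.87*(-1.84)^i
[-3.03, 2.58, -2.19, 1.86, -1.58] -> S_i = -3.03*(-0.85)^i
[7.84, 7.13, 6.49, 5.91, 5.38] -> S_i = 7.84*0.91^i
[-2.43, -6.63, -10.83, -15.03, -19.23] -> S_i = -2.43 + -4.20*i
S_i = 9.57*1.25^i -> [9.57, 11.96, 14.95, 18.69, 23.36]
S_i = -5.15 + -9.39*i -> [-5.15, -14.54, -23.93, -33.32, -42.71]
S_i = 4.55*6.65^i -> [4.55, 30.26, 201.21, 1338.06, 8898.11]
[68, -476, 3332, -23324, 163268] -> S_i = 68*-7^i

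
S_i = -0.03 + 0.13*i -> [-0.03, 0.1, 0.23, 0.36, 0.49]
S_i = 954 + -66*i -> [954, 888, 822, 756, 690]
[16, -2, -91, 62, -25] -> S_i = Random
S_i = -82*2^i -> [-82, -164, -328, -656, -1312]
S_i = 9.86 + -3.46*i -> [9.86, 6.4, 2.94, -0.52, -3.98]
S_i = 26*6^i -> [26, 156, 936, 5616, 33696]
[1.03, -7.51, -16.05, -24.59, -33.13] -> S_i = 1.03 + -8.54*i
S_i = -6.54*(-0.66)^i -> [-6.54, 4.32, -2.85, 1.88, -1.24]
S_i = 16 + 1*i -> [16, 17, 18, 19, 20]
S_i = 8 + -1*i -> [8, 7, 6, 5, 4]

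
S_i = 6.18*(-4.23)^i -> [6.18, -26.14, 110.58, -467.75, 1978.56]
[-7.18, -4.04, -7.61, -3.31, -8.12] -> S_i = Random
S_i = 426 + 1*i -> [426, 427, 428, 429, 430]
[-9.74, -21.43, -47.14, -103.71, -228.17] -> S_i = -9.74*2.20^i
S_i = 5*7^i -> [5, 35, 245, 1715, 12005]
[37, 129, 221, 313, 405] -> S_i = 37 + 92*i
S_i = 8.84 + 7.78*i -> [8.84, 16.62, 24.4, 32.18, 39.96]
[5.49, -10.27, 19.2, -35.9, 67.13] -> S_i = 5.49*(-1.87)^i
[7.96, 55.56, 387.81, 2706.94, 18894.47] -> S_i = 7.96*6.98^i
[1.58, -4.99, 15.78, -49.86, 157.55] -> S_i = 1.58*(-3.16)^i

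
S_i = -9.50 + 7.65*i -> [-9.5, -1.85, 5.8, 13.45, 21.1]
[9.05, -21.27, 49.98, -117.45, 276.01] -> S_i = 9.05*(-2.35)^i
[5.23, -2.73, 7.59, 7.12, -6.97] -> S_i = Random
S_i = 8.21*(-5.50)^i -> [8.21, -45.16, 248.35, -1365.94, 7512.66]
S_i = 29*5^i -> [29, 145, 725, 3625, 18125]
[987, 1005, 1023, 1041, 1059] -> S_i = 987 + 18*i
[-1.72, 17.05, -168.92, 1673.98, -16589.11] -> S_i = -1.72*(-9.91)^i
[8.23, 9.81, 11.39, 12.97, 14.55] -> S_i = 8.23 + 1.58*i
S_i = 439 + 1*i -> [439, 440, 441, 442, 443]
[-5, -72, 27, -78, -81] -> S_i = Random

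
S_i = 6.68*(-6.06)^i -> [6.68, -40.48, 245.31, -1486.6, 9008.8]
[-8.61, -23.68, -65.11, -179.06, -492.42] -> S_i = -8.61*2.75^i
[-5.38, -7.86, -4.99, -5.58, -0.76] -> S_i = Random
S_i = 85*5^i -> [85, 425, 2125, 10625, 53125]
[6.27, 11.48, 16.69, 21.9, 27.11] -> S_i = 6.27 + 5.21*i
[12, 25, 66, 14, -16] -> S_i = Random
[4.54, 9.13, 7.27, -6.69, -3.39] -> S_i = Random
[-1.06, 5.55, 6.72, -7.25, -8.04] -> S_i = Random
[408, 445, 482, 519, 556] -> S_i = 408 + 37*i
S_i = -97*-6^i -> [-97, 582, -3492, 20952, -125712]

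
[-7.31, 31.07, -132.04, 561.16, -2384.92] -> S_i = -7.31*(-4.25)^i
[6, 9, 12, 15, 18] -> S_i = 6 + 3*i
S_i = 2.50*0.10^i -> [2.5, 0.25, 0.03, 0.0, 0.0]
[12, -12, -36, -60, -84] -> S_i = 12 + -24*i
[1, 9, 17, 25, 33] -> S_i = 1 + 8*i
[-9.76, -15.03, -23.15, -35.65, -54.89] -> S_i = -9.76*1.54^i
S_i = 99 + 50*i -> [99, 149, 199, 249, 299]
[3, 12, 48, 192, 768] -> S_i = 3*4^i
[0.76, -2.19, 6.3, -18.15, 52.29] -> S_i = 0.76*(-2.88)^i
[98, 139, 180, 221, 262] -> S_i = 98 + 41*i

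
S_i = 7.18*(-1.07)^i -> [7.18, -7.68, 8.22, -8.8, 9.41]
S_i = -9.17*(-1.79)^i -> [-9.17, 16.41, -29.38, 52.59, -94.14]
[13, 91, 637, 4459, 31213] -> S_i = 13*7^i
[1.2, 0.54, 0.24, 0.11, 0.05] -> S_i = 1.20*0.45^i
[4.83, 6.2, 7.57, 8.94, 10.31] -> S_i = 4.83 + 1.37*i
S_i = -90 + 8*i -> [-90, -82, -74, -66, -58]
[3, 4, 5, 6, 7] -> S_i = 3 + 1*i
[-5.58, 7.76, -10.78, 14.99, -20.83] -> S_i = -5.58*(-1.39)^i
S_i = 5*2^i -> [5, 10, 20, 40, 80]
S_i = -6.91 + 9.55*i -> [-6.91, 2.64, 12.19, 21.74, 31.29]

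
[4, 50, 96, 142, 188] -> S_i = 4 + 46*i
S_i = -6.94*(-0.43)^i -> [-6.94, 2.98, -1.28, 0.55, -0.24]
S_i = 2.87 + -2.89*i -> [2.87, -0.02, -2.91, -5.8, -8.69]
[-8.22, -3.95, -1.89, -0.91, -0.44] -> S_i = -8.22*0.48^i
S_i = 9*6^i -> [9, 54, 324, 1944, 11664]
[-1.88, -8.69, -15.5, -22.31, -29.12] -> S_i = -1.88 + -6.81*i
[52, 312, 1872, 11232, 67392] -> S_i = 52*6^i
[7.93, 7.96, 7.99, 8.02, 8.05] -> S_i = 7.93 + 0.03*i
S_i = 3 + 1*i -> [3, 4, 5, 6, 7]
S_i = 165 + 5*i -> [165, 170, 175, 180, 185]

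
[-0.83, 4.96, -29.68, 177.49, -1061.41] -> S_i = -0.83*(-5.98)^i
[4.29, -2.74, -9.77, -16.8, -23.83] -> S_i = 4.29 + -7.03*i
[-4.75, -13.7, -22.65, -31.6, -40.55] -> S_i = -4.75 + -8.95*i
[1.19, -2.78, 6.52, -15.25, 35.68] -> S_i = 1.19*(-2.34)^i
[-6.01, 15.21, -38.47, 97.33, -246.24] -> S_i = -6.01*(-2.53)^i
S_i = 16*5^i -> [16, 80, 400, 2000, 10000]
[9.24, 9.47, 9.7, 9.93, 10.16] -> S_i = 9.24 + 0.23*i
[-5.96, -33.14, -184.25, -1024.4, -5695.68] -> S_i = -5.96*5.56^i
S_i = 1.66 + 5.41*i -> [1.66, 7.07, 12.48, 17.89, 23.3]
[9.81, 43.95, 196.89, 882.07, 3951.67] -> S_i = 9.81*4.48^i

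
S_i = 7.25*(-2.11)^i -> [7.25, -15.3, 32.28, -68.11, 143.7]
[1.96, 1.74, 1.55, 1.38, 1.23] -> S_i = 1.96*0.89^i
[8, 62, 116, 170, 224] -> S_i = 8 + 54*i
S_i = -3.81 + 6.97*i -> [-3.81, 3.16, 10.13, 17.1, 24.07]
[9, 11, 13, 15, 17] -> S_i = 9 + 2*i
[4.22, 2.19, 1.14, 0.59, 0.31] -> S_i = 4.22*0.52^i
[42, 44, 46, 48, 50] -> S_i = 42 + 2*i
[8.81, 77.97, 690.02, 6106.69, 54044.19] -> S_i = 8.81*8.85^i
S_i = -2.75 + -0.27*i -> [-2.75, -3.02, -3.29, -3.56, -3.83]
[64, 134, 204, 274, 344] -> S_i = 64 + 70*i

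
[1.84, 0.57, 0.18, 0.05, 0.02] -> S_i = 1.84*0.31^i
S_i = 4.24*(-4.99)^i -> [4.24, -21.16, 105.58, -526.83, 2628.86]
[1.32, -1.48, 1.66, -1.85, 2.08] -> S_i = 1.32*(-1.12)^i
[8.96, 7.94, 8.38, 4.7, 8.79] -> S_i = Random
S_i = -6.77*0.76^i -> [-6.77, -5.15, -3.91, -2.97, -2.26]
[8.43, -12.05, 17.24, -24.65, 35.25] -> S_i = 8.43*(-1.43)^i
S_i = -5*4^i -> [-5, -20, -80, -320, -1280]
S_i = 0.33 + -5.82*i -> [0.33, -5.49, -11.31, -17.13, -22.95]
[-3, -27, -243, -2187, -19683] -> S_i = -3*9^i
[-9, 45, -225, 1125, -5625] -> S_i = -9*-5^i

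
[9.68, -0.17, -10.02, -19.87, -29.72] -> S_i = 9.68 + -9.85*i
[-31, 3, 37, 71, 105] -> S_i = -31 + 34*i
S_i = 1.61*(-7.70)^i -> [1.61, -12.4, 95.46, -735.02, 5659.64]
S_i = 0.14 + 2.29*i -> [0.14, 2.43, 4.72, 7.01, 9.3]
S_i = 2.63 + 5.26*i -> [2.63, 7.89, 13.15, 18.41, 23.67]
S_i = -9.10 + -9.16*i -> [-9.1, -18.26, -27.42, -36.58, -45.74]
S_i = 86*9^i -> [86, 774, 6966, 62694, 564246]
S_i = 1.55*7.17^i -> [1.55, 11.11, 79.68, 571.33, 4096.46]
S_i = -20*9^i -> [-20, -180, -1620, -14580, -131220]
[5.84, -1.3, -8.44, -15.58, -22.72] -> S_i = 5.84 + -7.14*i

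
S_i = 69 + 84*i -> [69, 153, 237, 321, 405]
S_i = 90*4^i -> [90, 360, 1440, 5760, 23040]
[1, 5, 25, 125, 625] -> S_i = 1*5^i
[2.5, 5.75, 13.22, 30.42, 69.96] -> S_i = 2.50*2.30^i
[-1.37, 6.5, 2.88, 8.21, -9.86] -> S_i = Random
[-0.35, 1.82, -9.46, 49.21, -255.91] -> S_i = -0.35*(-5.20)^i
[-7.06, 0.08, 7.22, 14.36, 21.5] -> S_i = -7.06 + 7.14*i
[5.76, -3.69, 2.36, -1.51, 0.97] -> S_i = 5.76*(-0.64)^i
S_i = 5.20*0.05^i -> [5.2, 0.26, 0.01, 0.0, 0.0]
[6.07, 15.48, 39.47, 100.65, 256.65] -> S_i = 6.07*2.55^i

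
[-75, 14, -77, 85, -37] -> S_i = Random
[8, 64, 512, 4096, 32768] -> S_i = 8*8^i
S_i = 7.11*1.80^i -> [7.11, 12.8, 23.04, 41.47, 74.64]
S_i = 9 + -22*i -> [9, -13, -35, -57, -79]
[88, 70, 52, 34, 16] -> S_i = 88 + -18*i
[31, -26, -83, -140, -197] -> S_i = 31 + -57*i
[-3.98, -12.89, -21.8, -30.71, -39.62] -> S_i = -3.98 + -8.91*i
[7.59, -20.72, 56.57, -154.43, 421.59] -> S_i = 7.59*(-2.73)^i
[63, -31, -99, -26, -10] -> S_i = Random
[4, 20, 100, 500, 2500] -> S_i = 4*5^i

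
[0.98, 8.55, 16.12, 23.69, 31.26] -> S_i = 0.98 + 7.57*i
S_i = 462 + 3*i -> [462, 465, 468, 471, 474]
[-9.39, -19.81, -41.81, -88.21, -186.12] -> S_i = -9.39*2.11^i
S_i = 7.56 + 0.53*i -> [7.56, 8.09, 8.62, 9.15, 9.68]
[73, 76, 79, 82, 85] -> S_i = 73 + 3*i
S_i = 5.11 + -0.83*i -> [5.11, 4.28, 3.45, 2.62, 1.79]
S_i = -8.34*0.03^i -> [-8.34, -0.25, -0.01, -0.0, -0.0]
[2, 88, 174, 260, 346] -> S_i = 2 + 86*i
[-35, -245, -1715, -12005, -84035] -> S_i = -35*7^i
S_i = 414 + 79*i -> [414, 493, 572, 651, 730]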